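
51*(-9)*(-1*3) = 1377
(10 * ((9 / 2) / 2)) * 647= 29115 / 2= 14557.50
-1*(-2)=2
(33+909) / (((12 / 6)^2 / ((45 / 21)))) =7065 / 14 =504.64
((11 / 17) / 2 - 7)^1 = -227 / 34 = -6.68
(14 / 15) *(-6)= -28 / 5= -5.60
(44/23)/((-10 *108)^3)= -11/7243344000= -0.00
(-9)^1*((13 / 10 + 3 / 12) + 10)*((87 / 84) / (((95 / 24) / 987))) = -25503093 / 950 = -26845.36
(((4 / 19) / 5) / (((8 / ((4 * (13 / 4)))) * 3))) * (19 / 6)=13 / 180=0.07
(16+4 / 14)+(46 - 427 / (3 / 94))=-279658 / 21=-13317.05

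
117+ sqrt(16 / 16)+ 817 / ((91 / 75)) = 72013 / 91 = 791.35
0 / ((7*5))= 0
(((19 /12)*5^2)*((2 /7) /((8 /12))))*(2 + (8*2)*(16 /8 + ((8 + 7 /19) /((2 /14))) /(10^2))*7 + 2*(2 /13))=901291 /182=4952.15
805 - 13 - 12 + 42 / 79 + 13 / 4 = 783.78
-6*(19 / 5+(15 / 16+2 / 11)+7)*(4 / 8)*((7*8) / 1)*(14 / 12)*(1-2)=513961 / 220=2336.19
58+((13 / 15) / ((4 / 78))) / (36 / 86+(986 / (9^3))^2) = 33656794027 / 513703660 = 65.52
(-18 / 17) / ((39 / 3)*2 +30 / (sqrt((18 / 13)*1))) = -18 / 17 +45*sqrt(26) / 221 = -0.02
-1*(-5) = 5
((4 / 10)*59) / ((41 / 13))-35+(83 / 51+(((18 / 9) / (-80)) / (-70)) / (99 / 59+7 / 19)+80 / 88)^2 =-11223471913310787678199 / 532368645247232640000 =-21.08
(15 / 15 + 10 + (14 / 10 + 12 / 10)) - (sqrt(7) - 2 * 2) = 88 / 5 - sqrt(7) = 14.95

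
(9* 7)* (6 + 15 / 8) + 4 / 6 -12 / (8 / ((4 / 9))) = 3969 / 8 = 496.12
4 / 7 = 0.57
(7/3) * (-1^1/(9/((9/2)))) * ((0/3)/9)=0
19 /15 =1.27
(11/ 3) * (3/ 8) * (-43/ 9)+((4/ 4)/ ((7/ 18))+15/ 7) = -1.86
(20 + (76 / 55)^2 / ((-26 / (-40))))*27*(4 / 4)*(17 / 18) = 4600302 / 7865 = 584.91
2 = 2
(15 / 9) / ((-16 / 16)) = -5 / 3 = -1.67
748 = 748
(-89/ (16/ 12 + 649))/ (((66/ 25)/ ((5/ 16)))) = -11125/ 686752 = -0.02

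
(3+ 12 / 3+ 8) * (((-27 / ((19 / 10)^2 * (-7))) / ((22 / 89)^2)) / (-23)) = -80200125 / 7032641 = -11.40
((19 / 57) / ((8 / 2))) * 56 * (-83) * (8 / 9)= -9296 / 27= -344.30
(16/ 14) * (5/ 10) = 4/ 7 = 0.57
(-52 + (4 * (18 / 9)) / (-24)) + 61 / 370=-57907 / 1110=-52.17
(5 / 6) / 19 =5 / 114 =0.04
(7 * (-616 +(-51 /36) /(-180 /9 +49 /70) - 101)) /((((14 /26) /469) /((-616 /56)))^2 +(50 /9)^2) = -14403456875636829 /88582716396266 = -162.60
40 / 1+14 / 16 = 327 / 8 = 40.88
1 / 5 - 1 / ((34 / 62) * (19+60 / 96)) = 1429 / 13345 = 0.11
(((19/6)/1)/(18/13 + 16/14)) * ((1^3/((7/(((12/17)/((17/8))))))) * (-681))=-1345656/33235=-40.49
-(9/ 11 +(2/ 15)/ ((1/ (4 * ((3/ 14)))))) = -359/ 385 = -0.93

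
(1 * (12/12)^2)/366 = 1/366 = 0.00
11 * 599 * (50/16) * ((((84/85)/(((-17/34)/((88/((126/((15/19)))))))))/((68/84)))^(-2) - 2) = -1185005398825/39739392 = -29819.41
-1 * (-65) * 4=260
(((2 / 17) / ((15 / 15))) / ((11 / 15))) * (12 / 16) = 45 / 374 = 0.12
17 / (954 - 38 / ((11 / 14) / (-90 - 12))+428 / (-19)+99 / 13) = 46189 / 15954713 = 0.00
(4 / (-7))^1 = -4 / 7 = -0.57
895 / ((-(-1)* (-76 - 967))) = -895 / 1043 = -0.86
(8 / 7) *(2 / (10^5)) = 1 / 43750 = 0.00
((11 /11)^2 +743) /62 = 12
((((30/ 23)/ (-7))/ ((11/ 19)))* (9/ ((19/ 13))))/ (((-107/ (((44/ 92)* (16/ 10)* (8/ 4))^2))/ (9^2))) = 160123392/ 45565415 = 3.51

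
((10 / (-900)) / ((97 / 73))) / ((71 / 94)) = -3431 / 309915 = -0.01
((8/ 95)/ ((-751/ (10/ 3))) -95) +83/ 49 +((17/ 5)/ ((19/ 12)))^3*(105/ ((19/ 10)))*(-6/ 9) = -32954561161484/ 71935237185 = -458.11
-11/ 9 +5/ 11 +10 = 914/ 99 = 9.23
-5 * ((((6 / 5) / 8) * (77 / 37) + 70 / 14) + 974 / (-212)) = -28153 / 7844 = -3.59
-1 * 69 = -69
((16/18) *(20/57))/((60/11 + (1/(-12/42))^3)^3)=-109035520/18318611710341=-0.00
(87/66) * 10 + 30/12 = 15.68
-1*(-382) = 382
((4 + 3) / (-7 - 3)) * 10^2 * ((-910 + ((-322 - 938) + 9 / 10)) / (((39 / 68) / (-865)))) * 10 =-89310523400 / 39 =-2290013420.51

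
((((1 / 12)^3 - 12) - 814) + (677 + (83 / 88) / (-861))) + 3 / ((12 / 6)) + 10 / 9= -798597539 / 5455296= -146.39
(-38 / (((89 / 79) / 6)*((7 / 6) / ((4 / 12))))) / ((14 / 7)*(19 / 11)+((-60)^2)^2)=-0.00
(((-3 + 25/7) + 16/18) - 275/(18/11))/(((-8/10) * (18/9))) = 34985/336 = 104.12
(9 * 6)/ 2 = 27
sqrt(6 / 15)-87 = -87 + sqrt(10) / 5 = -86.37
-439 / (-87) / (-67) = -439 / 5829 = -0.08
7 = 7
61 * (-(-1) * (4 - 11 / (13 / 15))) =-6893 / 13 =-530.23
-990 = -990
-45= -45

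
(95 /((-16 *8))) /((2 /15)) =-1425 /256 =-5.57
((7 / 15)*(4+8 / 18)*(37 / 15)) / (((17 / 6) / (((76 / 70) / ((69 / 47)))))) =1057312 / 791775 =1.34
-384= -384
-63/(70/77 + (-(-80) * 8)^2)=-0.00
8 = 8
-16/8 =-2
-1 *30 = -30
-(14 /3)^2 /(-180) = 49 /405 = 0.12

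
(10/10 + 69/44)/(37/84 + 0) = 2373/407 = 5.83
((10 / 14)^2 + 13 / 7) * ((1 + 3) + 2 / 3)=232 / 21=11.05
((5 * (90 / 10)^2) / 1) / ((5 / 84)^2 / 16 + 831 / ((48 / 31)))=0.75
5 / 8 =0.62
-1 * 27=-27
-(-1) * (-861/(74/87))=-74907/74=-1012.26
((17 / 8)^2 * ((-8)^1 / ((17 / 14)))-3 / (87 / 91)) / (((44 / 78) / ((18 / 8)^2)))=-12051585 / 40832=-295.15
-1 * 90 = -90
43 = 43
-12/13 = -0.92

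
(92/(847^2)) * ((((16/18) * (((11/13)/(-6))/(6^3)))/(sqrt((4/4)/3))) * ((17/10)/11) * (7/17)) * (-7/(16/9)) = 23 * sqrt(3)/1233357840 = 0.00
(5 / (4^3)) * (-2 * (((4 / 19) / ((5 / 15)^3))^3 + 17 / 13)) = -82464295 / 2853344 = -28.90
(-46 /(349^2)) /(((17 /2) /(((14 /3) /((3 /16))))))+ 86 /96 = 266779865 /298168848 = 0.89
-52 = -52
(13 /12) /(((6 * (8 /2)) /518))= 3367 /144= 23.38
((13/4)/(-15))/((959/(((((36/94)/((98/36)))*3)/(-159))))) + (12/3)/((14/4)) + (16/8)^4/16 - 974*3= -1708913271834/585272905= -2919.86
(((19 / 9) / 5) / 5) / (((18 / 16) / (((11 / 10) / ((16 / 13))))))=2717 / 40500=0.07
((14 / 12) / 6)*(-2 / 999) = -7 / 17982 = -0.00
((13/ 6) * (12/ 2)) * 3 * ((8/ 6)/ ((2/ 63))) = 1638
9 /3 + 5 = 8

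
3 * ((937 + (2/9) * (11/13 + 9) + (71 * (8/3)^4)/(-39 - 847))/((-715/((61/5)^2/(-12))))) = 1623179051711/33353248500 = 48.67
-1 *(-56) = 56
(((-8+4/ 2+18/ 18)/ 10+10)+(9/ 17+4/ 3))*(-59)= -68381/ 102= -670.40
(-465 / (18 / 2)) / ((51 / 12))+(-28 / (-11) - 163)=-96835 / 561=-172.61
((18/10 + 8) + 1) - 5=29/5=5.80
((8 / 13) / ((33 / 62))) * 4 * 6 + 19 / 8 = 34461 / 1144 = 30.12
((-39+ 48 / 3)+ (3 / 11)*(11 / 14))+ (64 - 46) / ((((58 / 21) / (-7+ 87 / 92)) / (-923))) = 679743307 / 18676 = 36396.62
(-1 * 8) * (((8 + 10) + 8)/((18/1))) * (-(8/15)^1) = 832/135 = 6.16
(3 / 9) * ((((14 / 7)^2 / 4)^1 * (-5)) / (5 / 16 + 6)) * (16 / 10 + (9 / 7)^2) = -12752 / 14847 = -0.86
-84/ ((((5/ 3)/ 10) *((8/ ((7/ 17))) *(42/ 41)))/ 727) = -625947/ 34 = -18410.21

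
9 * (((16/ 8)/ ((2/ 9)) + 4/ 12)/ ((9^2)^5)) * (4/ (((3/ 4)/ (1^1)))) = 448/ 3486784401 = 0.00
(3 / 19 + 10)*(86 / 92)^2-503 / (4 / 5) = -6230352 / 10051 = -619.87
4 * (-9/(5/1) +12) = 204/5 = 40.80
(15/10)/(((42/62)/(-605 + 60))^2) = 285441025/294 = 970887.84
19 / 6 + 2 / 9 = 61 / 18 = 3.39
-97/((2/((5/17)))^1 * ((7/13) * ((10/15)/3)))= -56745/476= -119.21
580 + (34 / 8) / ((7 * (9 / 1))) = 580.07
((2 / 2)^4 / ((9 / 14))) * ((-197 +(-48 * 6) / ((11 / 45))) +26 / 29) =-6137558 / 2871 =-2137.78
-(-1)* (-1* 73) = -73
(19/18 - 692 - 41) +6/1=-725.94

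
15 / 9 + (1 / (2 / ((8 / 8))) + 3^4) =83.17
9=9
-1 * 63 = -63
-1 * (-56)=56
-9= -9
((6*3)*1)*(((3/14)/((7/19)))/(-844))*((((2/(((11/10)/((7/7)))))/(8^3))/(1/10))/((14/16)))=-12825/25475296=-0.00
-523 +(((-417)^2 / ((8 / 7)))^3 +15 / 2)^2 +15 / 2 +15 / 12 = 3252526920167057690079430273164366097 / 262144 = 12407405548732977638547630000000.00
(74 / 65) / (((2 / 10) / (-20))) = -1480 / 13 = -113.85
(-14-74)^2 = 7744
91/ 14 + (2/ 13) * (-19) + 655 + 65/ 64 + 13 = 559597/ 832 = 672.59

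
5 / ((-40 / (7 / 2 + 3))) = -13 / 16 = -0.81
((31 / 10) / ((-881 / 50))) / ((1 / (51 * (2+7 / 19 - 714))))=106883505 / 16739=6385.30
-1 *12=-12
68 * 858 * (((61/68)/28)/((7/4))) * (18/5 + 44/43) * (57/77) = 38511252/10535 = 3655.55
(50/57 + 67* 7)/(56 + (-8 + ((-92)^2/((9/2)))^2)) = 0.00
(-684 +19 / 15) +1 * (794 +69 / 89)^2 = 74970484414 / 118815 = 630985.01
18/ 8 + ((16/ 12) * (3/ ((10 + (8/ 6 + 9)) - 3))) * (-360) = -4203/ 52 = -80.83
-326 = -326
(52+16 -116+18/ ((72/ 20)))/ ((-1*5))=43/ 5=8.60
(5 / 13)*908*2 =9080 / 13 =698.46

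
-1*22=-22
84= 84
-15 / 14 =-1.07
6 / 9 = 2 / 3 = 0.67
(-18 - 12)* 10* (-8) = 2400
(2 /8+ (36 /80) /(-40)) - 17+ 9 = -6209 /800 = -7.76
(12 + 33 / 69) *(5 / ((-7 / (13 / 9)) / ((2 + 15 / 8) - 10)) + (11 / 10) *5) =10619 / 72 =147.49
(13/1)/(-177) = -13/177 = -0.07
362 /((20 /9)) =1629 /10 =162.90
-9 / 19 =-0.47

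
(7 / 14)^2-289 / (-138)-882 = -242785 / 276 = -879.66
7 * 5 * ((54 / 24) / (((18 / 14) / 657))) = 160965 / 4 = 40241.25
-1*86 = -86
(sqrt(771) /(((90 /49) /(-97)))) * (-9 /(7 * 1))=1885.37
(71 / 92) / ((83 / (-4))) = -71 / 1909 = -0.04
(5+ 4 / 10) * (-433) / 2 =-11691 / 10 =-1169.10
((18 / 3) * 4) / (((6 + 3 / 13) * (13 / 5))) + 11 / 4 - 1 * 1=349 / 108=3.23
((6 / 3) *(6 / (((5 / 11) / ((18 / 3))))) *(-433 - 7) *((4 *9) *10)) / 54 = -464640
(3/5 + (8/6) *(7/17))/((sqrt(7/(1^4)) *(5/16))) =4688 *sqrt(7)/8925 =1.39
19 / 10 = 1.90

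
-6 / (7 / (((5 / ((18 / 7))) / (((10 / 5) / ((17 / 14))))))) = -85 / 84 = -1.01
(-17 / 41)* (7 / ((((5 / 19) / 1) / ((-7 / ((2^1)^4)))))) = 15827 / 3280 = 4.83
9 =9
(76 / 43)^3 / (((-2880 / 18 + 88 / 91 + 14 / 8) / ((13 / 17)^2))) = -27004047616 / 1315486169273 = -0.02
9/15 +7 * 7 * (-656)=-160717/5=-32143.40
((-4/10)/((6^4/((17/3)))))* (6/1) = -17/1620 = -0.01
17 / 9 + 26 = 251 / 9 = 27.89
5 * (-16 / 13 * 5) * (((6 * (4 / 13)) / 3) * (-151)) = 483200 / 169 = 2859.17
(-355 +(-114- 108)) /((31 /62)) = -1154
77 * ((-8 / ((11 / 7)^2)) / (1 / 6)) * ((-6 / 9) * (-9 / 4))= -24696 / 11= -2245.09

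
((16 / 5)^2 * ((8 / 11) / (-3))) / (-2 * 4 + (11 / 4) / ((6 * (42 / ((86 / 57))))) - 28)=19611648 / 284277125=0.07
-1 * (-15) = 15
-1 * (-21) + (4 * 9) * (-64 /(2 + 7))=-235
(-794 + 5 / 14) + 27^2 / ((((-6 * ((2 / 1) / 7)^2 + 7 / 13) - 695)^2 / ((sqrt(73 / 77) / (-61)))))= -11111 / 14 - 42257943 * sqrt(5621) / 131495282107376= -793.64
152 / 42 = 76 / 21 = 3.62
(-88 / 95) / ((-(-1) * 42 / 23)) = -1012 / 1995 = -0.51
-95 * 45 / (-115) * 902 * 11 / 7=8483310 / 161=52691.37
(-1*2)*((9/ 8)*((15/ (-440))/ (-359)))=-27/ 126368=-0.00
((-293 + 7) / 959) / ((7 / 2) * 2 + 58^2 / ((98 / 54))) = -2002 / 12490427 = -0.00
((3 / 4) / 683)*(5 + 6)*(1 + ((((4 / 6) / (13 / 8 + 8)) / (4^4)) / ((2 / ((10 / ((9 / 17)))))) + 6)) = 232933 / 2753856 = 0.08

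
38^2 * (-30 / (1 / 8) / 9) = -115520 / 3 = -38506.67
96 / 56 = 12 / 7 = 1.71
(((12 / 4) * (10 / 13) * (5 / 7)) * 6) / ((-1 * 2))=-450 / 91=-4.95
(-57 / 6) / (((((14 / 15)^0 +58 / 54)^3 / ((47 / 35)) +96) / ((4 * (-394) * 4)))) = 3462653043 / 5934766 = 583.45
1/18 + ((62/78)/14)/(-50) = 4457/81900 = 0.05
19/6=3.17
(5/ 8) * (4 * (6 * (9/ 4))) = 33.75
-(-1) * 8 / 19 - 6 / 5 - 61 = -5869 / 95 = -61.78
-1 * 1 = -1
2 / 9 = 0.22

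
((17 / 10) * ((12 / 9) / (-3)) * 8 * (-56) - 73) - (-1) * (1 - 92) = 7852 / 45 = 174.49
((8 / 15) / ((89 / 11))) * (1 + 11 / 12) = 506 / 4005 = 0.13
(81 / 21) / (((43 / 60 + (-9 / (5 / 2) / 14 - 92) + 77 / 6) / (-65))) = 11700 / 3673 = 3.19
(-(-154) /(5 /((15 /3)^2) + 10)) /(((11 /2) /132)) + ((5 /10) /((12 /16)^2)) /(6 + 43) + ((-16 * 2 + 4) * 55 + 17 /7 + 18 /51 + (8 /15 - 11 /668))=-29405213219 /25039980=-1174.33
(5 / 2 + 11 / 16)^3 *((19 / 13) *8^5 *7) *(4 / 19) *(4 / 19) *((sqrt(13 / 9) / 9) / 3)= 4402048 *sqrt(13) / 741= 21419.45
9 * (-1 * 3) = -27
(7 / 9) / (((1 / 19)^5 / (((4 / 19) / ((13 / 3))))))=3648988 / 39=93563.79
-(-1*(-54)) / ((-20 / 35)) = 189 / 2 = 94.50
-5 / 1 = -5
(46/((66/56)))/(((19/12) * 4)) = 1288/209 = 6.16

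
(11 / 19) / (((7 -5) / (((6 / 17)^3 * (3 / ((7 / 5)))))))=17820 / 653429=0.03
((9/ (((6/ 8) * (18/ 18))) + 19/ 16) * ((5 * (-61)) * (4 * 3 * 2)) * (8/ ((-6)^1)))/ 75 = 25742/ 15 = 1716.13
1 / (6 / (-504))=-84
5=5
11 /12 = 0.92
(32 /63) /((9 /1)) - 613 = -347539 /567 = -612.94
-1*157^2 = -24649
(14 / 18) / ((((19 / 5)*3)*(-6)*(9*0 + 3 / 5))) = -175 / 9234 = -0.02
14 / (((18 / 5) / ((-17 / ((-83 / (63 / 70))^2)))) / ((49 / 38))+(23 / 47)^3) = -10897054434 / 1087068487441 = -0.01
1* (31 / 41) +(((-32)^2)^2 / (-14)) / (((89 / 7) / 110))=-2364536121 / 3649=-647995.65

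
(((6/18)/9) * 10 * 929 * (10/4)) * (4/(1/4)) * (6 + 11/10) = 2638360/27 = 97717.04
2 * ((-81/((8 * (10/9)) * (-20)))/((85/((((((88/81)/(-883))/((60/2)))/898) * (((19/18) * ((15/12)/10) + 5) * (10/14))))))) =-8129/4529239008000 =-0.00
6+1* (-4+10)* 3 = 24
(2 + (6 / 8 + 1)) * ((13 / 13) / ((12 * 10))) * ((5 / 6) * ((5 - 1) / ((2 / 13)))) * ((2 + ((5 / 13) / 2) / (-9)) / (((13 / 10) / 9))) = 11575 / 1248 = 9.27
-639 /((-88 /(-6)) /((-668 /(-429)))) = -106713 /1573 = -67.84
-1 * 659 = -659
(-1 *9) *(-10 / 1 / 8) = 45 / 4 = 11.25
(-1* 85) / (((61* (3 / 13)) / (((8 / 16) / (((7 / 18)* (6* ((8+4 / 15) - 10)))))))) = 1275 / 1708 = 0.75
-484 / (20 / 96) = -11616 / 5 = -2323.20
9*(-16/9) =-16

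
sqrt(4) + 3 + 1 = 6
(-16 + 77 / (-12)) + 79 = 679 / 12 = 56.58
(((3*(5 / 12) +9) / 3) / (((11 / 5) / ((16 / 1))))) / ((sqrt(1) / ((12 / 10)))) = 328 / 11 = 29.82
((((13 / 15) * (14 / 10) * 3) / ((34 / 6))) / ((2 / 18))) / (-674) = -2457 / 286450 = -0.01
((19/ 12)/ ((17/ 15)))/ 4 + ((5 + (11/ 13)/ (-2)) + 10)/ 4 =14121/ 3536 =3.99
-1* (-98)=98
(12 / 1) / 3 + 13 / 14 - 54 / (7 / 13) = -1335 / 14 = -95.36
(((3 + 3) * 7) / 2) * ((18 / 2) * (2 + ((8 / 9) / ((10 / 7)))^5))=395.63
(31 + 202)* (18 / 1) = 4194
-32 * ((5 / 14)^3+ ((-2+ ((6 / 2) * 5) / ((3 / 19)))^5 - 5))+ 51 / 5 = -222620278007.26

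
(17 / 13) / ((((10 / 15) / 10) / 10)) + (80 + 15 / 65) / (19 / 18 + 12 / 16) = 203298 / 845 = 240.59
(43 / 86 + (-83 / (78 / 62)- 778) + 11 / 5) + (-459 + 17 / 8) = -2025113 / 1560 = -1298.15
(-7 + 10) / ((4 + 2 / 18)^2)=243 / 1369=0.18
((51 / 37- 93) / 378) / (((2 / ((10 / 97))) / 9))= -2825 / 25123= -0.11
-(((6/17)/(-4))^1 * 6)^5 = 59049/1419857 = 0.04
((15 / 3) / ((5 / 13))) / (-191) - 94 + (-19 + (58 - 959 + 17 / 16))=-3095745 / 3056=-1013.01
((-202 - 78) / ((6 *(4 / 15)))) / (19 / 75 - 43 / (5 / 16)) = 1.27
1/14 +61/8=431/56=7.70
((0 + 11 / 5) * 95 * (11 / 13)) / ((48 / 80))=11495 / 39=294.74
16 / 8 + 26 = 28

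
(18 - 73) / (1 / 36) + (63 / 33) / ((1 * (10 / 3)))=-217737 / 110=-1979.43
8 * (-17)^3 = -39304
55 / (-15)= -11 / 3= -3.67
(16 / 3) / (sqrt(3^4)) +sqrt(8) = 16 / 27 +2 * sqrt(2) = 3.42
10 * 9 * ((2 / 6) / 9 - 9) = -2420 / 3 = -806.67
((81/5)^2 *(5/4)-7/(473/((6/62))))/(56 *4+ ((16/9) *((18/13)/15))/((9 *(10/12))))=56279060955/38432544128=1.46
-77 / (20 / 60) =-231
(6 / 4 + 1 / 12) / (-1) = -19 / 12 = -1.58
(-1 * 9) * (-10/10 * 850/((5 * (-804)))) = -255/134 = -1.90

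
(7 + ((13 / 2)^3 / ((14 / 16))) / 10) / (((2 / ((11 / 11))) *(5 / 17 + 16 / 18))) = 411111 / 25340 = 16.22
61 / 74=0.82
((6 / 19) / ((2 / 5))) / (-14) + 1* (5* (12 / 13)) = 15765 / 3458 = 4.56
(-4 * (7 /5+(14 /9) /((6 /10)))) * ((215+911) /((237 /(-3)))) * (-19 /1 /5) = -864.99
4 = 4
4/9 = 0.44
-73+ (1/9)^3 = -53216/729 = -73.00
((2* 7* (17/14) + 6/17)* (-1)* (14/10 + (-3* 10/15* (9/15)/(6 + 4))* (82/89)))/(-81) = 169271/612765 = 0.28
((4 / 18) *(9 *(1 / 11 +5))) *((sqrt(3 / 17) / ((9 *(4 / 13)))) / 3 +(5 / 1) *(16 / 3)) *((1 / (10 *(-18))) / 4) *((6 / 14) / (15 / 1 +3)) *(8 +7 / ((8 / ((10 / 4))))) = -163 / 1782-2119 *sqrt(51) / 87246720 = -0.09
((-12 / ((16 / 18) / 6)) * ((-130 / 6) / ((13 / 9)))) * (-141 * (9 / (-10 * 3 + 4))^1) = 1541835 / 26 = 59301.35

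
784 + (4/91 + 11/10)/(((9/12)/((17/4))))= 719339/910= 790.48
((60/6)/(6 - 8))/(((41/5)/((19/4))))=-475/164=-2.90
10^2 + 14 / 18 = 907 / 9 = 100.78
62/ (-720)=-31/ 360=-0.09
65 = 65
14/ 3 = 4.67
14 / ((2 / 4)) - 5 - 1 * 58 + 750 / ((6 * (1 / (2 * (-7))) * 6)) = -980 / 3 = -326.67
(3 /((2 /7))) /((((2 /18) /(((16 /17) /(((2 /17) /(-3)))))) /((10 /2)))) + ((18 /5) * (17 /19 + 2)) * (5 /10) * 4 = -215064 /19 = -11319.16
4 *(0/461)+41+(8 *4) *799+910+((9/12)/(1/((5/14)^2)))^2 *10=8150059357/307328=26519.09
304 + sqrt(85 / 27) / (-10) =303.82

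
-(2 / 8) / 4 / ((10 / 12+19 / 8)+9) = -0.01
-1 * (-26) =26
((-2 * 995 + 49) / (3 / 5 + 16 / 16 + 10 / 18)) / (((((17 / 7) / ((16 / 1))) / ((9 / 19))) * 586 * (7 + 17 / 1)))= -1834245 / 9179983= -0.20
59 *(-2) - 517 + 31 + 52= -552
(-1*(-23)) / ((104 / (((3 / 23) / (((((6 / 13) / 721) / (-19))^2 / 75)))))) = 60990345325 / 32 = 1905948291.41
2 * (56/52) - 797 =-794.85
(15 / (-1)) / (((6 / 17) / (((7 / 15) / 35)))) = -17 / 30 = -0.57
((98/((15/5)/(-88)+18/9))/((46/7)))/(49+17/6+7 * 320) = 181104/54715229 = 0.00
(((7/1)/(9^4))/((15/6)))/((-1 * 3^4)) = -14/2657205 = -0.00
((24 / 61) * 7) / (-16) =-21 / 122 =-0.17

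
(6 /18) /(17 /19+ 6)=19 /393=0.05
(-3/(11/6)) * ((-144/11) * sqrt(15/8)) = 648 * sqrt(30)/121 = 29.33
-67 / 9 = -7.44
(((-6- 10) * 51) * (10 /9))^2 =7398400 /9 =822044.44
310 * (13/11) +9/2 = 8159/22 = 370.86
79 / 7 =11.29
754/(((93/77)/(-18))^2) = 160936776/961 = 167468.03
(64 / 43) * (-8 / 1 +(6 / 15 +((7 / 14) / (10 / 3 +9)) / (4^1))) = -89864 / 7955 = -11.30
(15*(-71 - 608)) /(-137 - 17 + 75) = 10185 /79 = 128.92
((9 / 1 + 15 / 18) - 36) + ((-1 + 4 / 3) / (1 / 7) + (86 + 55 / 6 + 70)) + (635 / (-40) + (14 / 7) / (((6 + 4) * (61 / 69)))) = 920011 / 7320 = 125.68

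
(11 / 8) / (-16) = -11 / 128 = -0.09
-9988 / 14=-4994 / 7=-713.43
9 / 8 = 1.12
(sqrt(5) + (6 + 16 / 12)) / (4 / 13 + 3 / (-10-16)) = 26*sqrt(5) / 5 + 572 / 15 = 49.76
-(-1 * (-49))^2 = -2401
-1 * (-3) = 3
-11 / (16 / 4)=-11 / 4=-2.75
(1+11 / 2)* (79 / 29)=1027 / 58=17.71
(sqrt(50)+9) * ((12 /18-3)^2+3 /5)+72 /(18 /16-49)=272 * sqrt(2) /9+101296 /1915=95.64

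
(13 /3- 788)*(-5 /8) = 11755 /24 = 489.79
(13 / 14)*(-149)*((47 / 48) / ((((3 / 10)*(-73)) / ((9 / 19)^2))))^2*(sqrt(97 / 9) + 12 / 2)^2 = -1.20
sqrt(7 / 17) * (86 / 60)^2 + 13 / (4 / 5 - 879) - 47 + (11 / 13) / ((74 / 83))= -194588221 / 4224142 + 1849 * sqrt(119) / 15300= -44.75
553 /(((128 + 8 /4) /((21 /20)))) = 11613 /2600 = 4.47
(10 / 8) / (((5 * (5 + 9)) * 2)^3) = 1 / 2195200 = 0.00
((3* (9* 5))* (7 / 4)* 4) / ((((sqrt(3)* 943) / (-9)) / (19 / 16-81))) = 415.60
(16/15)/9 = 16/135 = 0.12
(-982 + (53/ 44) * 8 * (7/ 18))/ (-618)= 96847/ 61182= 1.58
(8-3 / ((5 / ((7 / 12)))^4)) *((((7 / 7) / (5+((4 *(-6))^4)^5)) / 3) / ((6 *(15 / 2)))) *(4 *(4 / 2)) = 34557599 / 293057177530580007813518878674900000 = 0.00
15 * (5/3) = 25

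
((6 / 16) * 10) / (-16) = -15 / 64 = -0.23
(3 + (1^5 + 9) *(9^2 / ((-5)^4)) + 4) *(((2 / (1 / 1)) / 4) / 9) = 1037 / 2250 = 0.46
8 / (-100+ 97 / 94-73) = -752 / 16165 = -0.05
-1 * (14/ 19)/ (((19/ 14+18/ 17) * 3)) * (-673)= 2242436/ 32775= 68.42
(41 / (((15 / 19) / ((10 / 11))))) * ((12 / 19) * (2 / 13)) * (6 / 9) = 1312 / 429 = 3.06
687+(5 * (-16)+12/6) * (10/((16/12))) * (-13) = 8292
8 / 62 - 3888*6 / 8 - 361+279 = -2997.87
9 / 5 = 1.80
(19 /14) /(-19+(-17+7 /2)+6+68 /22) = -209 /3605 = -0.06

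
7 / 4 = 1.75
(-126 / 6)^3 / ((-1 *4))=9261 / 4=2315.25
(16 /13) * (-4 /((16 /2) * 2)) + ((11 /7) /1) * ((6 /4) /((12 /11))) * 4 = 1517 /182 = 8.34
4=4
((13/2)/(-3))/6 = -13/36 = -0.36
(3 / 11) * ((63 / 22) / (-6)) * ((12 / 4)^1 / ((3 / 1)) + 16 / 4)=-315 / 484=-0.65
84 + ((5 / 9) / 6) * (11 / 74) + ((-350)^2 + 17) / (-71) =-465741883 / 283716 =-1641.58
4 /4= 1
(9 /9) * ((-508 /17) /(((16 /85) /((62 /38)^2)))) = -610235 /1444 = -422.60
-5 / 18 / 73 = -5 / 1314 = -0.00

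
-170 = -170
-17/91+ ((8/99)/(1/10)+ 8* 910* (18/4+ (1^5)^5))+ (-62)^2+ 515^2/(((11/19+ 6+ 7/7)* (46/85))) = 108549.23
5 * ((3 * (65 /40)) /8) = 195 /64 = 3.05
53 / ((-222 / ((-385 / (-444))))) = -20405 / 98568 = -0.21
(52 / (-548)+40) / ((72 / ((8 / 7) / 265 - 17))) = -2735843 / 290440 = -9.42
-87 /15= -29 /5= -5.80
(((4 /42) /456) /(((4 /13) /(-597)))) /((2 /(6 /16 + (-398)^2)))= -3278336945 /102144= -32095.25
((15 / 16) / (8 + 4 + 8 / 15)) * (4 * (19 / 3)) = 1.89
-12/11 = -1.09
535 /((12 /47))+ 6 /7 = 176087 /84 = 2096.27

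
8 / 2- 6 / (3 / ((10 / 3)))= -8 / 3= -2.67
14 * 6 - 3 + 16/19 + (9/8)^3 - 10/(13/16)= 70.96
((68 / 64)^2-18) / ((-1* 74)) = 4319 / 18944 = 0.23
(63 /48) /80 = 21 /1280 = 0.02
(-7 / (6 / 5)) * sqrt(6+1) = -35 * sqrt(7) / 6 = -15.43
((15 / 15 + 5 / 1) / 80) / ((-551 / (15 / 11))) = -9 / 48488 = -0.00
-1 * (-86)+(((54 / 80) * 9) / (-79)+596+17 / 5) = 2165621 / 3160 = 685.32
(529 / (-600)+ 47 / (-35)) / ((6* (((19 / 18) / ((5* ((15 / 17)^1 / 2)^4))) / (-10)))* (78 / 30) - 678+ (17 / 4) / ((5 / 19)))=2364946875 / 712871381026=0.00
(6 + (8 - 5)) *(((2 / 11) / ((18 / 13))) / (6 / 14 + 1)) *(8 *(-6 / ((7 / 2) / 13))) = -8112 / 55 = -147.49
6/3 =2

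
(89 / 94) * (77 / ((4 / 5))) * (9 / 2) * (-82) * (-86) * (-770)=-209317860675 / 94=-2226785751.86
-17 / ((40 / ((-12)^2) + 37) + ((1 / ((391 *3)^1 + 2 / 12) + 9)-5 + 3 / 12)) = -4307868 / 10523521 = -0.41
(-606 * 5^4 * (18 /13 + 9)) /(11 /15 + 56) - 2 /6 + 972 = -2268657605 /33189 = -68355.71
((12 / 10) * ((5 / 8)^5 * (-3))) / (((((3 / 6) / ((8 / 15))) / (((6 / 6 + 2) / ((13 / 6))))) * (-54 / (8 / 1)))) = 0.08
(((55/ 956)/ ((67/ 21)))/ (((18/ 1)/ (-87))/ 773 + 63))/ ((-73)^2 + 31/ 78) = 67318251/ 1253430758278718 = 0.00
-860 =-860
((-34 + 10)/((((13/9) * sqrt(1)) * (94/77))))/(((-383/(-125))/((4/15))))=-277200/234013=-1.18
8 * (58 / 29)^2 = 32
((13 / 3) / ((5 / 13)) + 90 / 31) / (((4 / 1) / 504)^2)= 34868988 / 155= 224961.21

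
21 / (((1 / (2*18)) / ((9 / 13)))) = 6804 / 13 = 523.38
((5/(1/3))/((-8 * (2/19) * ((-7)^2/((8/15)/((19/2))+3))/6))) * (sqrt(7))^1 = -2613 * sqrt(7)/392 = -17.64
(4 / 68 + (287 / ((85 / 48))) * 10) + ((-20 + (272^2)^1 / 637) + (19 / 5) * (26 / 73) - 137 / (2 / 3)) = 1512.76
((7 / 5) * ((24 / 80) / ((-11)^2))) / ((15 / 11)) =7 / 2750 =0.00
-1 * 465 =-465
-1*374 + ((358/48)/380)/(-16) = -54574259/145920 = -374.00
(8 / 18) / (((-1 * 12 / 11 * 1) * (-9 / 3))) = 11 / 81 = 0.14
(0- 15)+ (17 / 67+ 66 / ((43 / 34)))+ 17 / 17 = 110745 / 2881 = 38.44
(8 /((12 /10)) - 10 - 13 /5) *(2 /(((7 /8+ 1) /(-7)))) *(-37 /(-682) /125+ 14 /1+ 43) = 24218686408 /9590625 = 2525.25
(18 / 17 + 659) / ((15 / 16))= 179536 / 255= 704.06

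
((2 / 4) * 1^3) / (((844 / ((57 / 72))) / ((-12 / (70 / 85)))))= -323 / 47264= -0.01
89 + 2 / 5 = 447 / 5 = 89.40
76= 76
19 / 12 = 1.58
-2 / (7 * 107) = -2 / 749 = -0.00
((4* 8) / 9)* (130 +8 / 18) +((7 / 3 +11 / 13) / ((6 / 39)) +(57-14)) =42725 / 81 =527.47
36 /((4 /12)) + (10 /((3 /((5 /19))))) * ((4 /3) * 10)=20468 /171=119.70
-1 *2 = -2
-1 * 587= -587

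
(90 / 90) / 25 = 1 / 25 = 0.04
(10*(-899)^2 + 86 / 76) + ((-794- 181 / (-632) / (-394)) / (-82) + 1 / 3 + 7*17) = 9406507047093725 / 1163863392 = 8082140.15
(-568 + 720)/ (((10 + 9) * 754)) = 0.01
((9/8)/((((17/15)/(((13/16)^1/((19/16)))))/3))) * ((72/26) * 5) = 18225/646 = 28.21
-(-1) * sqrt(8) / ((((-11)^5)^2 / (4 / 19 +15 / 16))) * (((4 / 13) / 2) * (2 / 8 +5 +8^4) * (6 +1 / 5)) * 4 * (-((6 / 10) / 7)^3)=-958422753 * sqrt(2) / 1098722274810660500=-0.00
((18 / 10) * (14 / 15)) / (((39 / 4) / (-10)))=-112 / 65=-1.72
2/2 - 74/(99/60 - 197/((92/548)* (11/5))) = 3064991/2690551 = 1.14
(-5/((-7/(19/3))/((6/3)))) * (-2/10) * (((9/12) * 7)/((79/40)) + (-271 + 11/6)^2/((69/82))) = -160517730305/1030239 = -155806.30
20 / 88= 5 / 22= 0.23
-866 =-866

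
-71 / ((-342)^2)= -71 / 116964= -0.00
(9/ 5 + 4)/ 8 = 29/ 40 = 0.72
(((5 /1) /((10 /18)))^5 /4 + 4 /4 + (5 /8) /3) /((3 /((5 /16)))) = 1771615 /1152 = 1537.86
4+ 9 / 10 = 49 / 10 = 4.90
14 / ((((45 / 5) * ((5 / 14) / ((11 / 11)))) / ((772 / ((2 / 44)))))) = 3328864 / 45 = 73974.76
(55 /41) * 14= 18.78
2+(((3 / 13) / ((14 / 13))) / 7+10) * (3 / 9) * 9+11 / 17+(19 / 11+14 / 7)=36.47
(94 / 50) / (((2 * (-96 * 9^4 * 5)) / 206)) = -4841 / 78732000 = -0.00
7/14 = 0.50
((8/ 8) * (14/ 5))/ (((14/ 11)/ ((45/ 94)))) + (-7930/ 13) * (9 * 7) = -3612321/ 94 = -38428.95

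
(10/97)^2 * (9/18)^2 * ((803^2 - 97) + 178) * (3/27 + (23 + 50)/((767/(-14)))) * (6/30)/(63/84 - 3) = 108741351800/584552943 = 186.02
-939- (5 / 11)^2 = -113644 / 121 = -939.21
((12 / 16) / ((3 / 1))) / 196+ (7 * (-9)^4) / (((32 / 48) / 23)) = 1242233497 / 784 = 1584481.50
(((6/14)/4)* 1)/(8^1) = 3/224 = 0.01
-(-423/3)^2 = -19881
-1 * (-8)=8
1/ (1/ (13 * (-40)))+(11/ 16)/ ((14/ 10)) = -58185/ 112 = -519.51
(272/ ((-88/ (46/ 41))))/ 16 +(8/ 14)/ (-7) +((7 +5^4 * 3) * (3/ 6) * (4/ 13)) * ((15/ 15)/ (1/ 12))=3992327653/ 1149148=3474.16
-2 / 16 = -1 / 8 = -0.12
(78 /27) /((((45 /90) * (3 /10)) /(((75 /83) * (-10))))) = -130000 /747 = -174.03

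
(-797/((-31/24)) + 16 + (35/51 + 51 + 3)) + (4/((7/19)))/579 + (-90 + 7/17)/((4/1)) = 5684483251/8543724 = 665.34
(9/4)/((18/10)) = 1.25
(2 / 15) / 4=1 / 30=0.03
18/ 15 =6/ 5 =1.20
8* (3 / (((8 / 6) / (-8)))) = -144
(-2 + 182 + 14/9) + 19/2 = 3439/18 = 191.06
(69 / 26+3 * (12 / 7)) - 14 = -1129 / 182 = -6.20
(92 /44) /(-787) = -23 /8657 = -0.00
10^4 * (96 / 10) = 96000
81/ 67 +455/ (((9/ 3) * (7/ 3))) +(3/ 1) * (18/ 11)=71.12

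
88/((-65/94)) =-8272/65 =-127.26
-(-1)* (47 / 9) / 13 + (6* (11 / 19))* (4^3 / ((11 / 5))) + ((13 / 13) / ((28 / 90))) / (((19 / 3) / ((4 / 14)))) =11066912 / 108927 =101.60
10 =10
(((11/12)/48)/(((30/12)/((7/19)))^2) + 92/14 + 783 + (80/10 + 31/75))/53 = 7259430749/482151600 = 15.06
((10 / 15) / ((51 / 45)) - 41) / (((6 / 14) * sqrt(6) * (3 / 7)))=-89.82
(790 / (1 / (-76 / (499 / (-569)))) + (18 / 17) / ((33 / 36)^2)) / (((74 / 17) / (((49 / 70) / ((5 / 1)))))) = 122979658774 / 55850575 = 2201.94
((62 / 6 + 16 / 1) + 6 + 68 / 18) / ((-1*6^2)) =-325 / 324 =-1.00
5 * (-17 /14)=-85 /14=-6.07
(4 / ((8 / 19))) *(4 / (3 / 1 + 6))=38 / 9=4.22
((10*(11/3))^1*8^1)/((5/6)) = 352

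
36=36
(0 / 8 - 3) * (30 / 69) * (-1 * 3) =90 / 23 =3.91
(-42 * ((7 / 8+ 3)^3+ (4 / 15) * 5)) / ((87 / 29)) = -639947 / 768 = -833.26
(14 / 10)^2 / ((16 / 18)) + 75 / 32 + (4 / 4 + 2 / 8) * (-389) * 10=-4857.95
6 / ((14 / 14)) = 6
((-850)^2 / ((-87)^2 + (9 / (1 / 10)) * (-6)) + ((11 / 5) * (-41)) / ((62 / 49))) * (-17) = -535.52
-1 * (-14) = 14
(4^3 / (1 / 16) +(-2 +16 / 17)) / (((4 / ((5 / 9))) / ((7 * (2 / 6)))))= 331.51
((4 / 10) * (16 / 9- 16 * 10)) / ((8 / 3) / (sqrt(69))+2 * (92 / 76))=-42937872 / 1613665+2056256 * sqrt(69) / 4840995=-23.08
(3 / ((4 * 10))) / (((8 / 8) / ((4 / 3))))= 1 / 10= 0.10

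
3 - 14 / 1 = -11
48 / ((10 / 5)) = 24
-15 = -15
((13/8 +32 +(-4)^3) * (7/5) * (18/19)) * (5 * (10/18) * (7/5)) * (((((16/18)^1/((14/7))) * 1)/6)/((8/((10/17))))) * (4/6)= -735/1292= -0.57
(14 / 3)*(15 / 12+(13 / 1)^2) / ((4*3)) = 1589 / 24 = 66.21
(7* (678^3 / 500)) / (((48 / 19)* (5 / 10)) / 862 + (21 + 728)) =4466403975474 / 766696625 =5825.52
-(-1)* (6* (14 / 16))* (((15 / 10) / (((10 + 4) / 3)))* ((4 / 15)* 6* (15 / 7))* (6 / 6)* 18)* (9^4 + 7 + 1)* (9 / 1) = 43099209 / 7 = 6157029.86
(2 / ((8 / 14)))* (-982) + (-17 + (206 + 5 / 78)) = -253339 / 78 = -3247.94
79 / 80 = 0.99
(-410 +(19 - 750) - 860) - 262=-2263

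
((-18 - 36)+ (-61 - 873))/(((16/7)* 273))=-19/12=-1.58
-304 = -304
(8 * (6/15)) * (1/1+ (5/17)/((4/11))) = 492/85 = 5.79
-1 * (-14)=14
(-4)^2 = 16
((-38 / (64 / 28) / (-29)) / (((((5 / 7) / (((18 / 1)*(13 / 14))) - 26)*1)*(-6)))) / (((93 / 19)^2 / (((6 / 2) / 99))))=624169 / 134066834352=0.00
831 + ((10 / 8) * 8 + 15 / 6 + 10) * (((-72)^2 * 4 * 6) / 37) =2830107 / 37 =76489.38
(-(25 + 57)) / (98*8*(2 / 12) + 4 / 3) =-0.62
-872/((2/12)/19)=-99408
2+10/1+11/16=203/16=12.69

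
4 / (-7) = -4 / 7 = -0.57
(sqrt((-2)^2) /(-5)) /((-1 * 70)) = 1 /175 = 0.01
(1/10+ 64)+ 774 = 8381/10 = 838.10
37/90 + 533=48007/90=533.41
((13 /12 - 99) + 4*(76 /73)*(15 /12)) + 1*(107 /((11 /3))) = -612169 /9636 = -63.53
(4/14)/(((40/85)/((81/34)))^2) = 6561/896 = 7.32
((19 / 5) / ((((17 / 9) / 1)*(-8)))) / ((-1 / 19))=3249 / 680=4.78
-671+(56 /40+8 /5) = -668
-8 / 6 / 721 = -0.00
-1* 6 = -6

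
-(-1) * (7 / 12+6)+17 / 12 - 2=6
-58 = -58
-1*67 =-67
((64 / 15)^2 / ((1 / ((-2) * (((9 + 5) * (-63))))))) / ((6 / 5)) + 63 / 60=321139 / 12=26761.58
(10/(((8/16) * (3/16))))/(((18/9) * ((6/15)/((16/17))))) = 6400/51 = 125.49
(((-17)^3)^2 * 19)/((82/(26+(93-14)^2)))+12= 2874132754521/82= 35050399445.38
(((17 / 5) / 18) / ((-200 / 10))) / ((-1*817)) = 17 / 1470600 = 0.00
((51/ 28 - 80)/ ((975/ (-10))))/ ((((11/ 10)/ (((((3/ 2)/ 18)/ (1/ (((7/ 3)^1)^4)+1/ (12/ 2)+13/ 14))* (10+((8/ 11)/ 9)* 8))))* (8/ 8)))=35971439/ 62795304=0.57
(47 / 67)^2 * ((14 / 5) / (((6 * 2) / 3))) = 0.34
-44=-44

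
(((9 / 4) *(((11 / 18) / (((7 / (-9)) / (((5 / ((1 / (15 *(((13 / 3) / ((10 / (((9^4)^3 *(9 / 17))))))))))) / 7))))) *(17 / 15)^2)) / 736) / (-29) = 73854285.73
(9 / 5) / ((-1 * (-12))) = 3 / 20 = 0.15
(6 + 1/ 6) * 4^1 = 24.67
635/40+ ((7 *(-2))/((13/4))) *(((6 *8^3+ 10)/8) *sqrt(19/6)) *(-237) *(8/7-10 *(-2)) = 127/8+ 18017372 *sqrt(114)/13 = 14797930.55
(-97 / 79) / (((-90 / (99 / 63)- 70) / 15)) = 3201 / 22120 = 0.14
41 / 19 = 2.16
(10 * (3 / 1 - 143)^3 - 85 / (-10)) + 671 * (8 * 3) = -27423887.50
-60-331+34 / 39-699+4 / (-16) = -169943 / 156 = -1089.38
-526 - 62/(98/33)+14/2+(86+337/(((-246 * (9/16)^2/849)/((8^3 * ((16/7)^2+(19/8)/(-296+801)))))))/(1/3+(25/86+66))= -7756305479091398/52317042015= -148255.81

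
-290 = -290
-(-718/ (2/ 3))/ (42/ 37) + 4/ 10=66443/ 70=949.19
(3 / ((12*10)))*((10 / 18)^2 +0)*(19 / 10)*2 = 0.03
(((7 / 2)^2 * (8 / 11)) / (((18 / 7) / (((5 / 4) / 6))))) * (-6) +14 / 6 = -791 / 396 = -2.00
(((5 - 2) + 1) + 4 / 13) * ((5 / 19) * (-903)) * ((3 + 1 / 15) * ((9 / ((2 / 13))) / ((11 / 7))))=-24424344 / 209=-116862.89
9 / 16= 0.56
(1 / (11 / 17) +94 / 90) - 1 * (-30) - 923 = -440753 / 495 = -890.41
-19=-19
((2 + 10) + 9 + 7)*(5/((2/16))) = 1120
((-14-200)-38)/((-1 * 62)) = 126/31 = 4.06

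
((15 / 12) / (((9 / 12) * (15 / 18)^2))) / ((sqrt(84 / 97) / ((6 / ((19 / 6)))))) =72 * sqrt(2037) / 665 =4.89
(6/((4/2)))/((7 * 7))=3/49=0.06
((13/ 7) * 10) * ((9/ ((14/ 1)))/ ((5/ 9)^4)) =767637/ 6125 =125.33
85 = 85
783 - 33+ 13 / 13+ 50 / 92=34571 / 46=751.54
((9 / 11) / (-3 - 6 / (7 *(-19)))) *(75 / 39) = -9975 / 18733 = -0.53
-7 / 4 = -1.75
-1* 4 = -4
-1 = -1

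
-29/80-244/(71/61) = -1192779/5680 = -210.00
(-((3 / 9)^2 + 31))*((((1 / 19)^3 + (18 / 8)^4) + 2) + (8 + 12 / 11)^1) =-24823539755 / 21729312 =-1142.40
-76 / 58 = -38 / 29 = -1.31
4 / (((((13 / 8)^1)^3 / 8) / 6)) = 98304 / 2197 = 44.74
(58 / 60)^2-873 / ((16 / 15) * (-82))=3222223 / 295200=10.92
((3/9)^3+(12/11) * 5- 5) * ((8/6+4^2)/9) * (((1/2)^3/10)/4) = 949/320760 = 0.00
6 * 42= 252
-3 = -3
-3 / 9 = -1 / 3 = -0.33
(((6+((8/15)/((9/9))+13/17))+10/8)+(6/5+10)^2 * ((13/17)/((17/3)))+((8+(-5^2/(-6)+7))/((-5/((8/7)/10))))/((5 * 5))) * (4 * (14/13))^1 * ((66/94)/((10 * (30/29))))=24643875751/3310856250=7.44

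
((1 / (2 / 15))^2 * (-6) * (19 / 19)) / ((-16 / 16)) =675 / 2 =337.50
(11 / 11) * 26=26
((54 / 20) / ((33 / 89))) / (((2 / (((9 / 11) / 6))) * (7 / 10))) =2403 / 3388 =0.71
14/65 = 0.22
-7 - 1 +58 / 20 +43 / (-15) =-239 / 30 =-7.97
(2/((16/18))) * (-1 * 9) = -81/4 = -20.25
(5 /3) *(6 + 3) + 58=73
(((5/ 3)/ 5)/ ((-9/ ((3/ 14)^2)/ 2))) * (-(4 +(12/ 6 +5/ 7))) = 0.02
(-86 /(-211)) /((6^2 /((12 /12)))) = 0.01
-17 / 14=-1.21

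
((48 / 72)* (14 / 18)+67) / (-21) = -1823 / 567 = -3.22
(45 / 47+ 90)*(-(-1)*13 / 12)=18525 / 188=98.54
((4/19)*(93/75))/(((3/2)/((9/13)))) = 744/6175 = 0.12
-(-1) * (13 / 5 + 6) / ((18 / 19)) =817 / 90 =9.08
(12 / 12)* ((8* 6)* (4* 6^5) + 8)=1493000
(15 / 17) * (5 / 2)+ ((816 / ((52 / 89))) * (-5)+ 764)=-2747857 / 442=-6216.87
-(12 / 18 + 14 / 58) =-79 / 87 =-0.91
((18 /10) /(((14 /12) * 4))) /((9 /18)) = 27 /35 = 0.77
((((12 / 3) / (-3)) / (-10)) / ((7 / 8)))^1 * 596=9536 / 105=90.82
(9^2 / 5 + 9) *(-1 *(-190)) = 4788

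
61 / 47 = 1.30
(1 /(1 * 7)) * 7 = 1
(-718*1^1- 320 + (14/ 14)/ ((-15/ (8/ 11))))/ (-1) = 171278/ 165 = 1038.05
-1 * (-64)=64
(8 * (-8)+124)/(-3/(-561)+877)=561/8200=0.07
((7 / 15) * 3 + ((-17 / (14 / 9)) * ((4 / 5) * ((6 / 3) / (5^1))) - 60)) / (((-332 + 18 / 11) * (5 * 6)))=119537 / 19078500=0.01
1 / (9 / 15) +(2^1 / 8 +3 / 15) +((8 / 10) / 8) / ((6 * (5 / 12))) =647 / 300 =2.16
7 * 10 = 70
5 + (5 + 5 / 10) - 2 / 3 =59 / 6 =9.83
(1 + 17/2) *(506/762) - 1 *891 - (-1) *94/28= -2350519/2667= -881.33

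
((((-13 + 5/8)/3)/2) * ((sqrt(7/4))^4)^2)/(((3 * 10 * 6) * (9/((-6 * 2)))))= 26411/184320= 0.14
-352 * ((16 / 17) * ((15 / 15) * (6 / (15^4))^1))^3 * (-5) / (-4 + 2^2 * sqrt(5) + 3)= 11534336 / 373022643603515625 + 46137344 * sqrt(5) / 373022643603515625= 0.00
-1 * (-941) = 941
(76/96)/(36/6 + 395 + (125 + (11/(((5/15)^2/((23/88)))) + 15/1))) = 19/13605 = 0.00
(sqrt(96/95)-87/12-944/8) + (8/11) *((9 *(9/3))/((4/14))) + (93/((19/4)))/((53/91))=-1014921/44308 + 4 *sqrt(570)/95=-21.90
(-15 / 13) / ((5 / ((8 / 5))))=-24 / 65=-0.37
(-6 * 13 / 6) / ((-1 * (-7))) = -13 / 7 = -1.86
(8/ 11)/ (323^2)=8/ 1147619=0.00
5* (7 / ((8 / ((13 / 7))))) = 65 / 8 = 8.12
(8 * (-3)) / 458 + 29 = 28.95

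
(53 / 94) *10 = 265 / 47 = 5.64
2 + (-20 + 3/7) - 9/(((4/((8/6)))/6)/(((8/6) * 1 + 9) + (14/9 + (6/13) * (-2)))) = -19561/91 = -214.96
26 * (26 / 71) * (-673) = -454948 / 71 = -6407.72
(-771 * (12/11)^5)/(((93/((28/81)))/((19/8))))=-52502016/4992581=-10.52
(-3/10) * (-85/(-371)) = -0.07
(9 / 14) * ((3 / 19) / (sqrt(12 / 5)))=9 * sqrt(15) / 532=0.07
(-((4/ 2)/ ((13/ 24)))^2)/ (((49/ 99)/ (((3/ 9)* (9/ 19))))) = -684288/ 157339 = -4.35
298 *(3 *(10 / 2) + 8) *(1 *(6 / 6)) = 6854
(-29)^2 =841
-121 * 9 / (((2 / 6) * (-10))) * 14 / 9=2541 / 5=508.20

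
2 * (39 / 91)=6 / 7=0.86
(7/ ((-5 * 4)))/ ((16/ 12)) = -0.26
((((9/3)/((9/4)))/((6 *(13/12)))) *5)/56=0.02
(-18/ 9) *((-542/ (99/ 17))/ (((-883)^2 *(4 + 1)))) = 18428/ 385946055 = 0.00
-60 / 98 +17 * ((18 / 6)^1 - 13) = -8360 / 49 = -170.61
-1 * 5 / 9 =-5 / 9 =-0.56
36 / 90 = 0.40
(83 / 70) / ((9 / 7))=83 / 90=0.92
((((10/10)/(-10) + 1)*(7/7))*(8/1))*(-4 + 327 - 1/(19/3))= 220824/95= 2324.46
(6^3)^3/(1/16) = 161243136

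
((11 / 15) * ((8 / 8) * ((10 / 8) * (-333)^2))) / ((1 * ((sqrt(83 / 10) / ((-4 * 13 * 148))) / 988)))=-772897512816 * sqrt(830) / 83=-268276643163.60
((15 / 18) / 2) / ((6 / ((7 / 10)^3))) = 343 / 14400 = 0.02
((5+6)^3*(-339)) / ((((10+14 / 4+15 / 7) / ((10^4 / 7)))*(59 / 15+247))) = -11280225000 / 68693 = -164212.15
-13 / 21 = -0.62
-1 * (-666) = 666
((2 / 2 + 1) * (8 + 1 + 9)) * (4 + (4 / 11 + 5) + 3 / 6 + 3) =5094 / 11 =463.09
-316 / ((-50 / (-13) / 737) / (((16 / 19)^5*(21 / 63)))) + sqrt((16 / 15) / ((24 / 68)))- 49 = -1596431915473 / 185707425 + 2*sqrt(170) / 15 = -8594.75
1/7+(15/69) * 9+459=461.10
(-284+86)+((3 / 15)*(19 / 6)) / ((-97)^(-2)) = 172831 / 30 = 5761.03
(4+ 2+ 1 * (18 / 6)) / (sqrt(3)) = 3 * sqrt(3) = 5.20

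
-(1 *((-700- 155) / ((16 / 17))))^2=-211266225 / 256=-825258.69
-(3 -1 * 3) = 0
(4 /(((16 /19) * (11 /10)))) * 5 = 475 /22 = 21.59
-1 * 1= -1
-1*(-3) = 3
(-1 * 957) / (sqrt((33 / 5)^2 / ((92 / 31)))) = -290 * sqrt(713) / 31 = -249.79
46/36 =23/18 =1.28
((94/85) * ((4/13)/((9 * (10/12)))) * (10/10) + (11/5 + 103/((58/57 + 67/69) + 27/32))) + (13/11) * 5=321498360934/7221346275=44.52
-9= -9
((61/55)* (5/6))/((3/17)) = 1037/198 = 5.24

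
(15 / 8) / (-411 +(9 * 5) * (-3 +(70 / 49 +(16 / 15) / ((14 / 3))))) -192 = -337927 / 1760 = -192.00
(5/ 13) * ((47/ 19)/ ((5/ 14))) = 2.66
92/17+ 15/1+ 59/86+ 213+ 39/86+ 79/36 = 6230201/26316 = 236.75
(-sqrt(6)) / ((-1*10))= sqrt(6) / 10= 0.24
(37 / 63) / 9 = 37 / 567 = 0.07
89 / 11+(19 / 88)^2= 8.14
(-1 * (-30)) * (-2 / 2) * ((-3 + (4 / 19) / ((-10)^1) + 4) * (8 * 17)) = -75888 / 19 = -3994.11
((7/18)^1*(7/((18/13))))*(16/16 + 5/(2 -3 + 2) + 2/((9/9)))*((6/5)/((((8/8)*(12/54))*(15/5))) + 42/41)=245882/5535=44.42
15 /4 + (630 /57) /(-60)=271 /76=3.57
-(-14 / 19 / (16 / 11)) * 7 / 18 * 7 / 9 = 3773 / 24624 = 0.15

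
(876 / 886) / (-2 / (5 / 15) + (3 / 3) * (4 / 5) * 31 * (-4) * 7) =-1095 / 775693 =-0.00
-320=-320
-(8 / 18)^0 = -1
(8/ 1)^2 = 64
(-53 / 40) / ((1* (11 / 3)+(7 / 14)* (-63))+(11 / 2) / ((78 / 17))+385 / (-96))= 8268 / 191225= 0.04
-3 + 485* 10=4847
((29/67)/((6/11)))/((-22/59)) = -2.13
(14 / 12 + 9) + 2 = 73 / 6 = 12.17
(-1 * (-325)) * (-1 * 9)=-2925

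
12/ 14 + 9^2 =81.86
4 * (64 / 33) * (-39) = -3328 / 11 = -302.55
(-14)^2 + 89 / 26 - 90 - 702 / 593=1668833 / 15418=108.24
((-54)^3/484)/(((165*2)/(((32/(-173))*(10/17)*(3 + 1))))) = 1679616/3914471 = 0.43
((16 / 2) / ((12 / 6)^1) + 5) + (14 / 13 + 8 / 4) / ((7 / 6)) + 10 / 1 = 1969 / 91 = 21.64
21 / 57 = 7 / 19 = 0.37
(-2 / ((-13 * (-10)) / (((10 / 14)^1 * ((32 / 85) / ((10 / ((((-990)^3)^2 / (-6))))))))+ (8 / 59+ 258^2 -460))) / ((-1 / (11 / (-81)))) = -804636203405760000 / 195835101642955399588727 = -0.00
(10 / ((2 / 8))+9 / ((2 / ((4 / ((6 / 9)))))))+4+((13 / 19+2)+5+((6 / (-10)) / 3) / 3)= 22406 / 285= 78.62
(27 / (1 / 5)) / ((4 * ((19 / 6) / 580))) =117450 / 19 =6181.58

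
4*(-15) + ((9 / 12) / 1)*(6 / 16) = -1911 / 32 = -59.72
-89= -89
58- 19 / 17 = 967 / 17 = 56.88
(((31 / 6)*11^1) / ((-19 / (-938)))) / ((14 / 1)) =22847 / 114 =200.41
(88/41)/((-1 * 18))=-44/369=-0.12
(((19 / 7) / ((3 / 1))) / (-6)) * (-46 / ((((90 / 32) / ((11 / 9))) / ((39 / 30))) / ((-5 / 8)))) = -62491 / 25515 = -2.45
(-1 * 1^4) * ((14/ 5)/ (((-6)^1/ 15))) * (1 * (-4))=-28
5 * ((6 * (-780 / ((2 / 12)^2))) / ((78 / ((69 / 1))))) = -745200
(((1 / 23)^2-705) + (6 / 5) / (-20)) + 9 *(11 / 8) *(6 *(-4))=-26504437 / 26450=-1002.06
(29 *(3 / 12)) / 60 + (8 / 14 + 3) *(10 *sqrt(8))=29 / 240 + 500 *sqrt(2) / 7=101.14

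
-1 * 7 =-7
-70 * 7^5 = -1176490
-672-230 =-902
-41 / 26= -1.58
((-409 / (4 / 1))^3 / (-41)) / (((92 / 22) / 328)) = 752597219 / 368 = 2045101.14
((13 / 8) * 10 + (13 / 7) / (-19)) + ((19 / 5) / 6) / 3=391739 / 23940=16.36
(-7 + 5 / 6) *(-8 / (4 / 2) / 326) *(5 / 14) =185 / 6846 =0.03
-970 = -970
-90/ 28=-45/ 14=-3.21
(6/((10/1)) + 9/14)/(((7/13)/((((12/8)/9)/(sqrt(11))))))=377*sqrt(11)/10780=0.12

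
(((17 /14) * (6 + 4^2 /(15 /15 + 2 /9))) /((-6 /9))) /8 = -765 /176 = -4.35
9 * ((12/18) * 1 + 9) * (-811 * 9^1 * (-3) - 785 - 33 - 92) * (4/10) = 3651738/5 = 730347.60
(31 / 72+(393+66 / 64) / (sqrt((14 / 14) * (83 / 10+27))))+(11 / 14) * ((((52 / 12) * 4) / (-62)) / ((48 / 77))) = 349 / 4464+12609 * sqrt(3530) / 11296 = 66.40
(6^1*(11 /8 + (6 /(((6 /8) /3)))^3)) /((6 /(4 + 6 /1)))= 138253.75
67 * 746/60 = 24991/30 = 833.03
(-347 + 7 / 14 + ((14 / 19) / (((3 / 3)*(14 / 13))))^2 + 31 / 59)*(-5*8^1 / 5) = 58871532 / 21299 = 2764.05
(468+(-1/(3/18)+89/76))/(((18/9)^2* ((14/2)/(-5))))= -176005/2128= -82.71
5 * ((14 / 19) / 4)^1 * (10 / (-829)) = -175 / 15751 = -0.01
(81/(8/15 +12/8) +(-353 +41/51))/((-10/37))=17977412/15555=1155.73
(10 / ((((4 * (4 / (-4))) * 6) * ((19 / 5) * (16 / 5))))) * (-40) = 1.37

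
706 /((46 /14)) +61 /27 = 134837 /621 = 217.13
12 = 12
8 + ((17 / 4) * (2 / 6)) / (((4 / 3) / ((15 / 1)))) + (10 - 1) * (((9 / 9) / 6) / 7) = 2705 / 112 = 24.15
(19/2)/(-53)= -19/106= -0.18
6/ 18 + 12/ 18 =1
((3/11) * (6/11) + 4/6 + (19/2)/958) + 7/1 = 7.83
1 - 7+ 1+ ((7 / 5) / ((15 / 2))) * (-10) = -103 / 15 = -6.87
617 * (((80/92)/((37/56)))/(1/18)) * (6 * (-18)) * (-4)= 5373527040/851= 6314367.85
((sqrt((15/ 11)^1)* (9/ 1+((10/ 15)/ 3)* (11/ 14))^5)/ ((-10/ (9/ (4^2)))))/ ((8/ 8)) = -2015993900449* sqrt(165)/ 6064889985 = -4269.81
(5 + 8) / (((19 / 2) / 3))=78 / 19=4.11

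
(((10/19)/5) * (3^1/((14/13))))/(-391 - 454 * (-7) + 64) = 39/379183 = 0.00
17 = 17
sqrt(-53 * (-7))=sqrt(371)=19.26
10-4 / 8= 19 / 2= 9.50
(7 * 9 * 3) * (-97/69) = -265.70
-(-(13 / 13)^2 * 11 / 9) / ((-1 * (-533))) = 11 / 4797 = 0.00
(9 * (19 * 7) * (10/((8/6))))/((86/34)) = 305235/86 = 3549.24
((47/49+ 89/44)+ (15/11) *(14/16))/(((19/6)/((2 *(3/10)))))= 162027/204820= 0.79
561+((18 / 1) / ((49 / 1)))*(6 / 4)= 561.55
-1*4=-4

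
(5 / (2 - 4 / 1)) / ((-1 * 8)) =5 / 16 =0.31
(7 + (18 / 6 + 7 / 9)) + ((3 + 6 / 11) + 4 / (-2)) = 1220 / 99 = 12.32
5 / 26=0.19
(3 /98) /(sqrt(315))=0.00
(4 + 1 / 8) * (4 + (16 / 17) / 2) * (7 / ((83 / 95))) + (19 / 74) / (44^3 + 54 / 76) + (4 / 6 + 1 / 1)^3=1390590356127139 / 9125732750382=152.38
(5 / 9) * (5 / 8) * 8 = 25 / 9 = 2.78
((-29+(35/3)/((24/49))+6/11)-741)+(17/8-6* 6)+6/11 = -154235/198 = -778.96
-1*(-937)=937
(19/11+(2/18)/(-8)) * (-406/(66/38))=-5233949/13068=-400.52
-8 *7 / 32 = -7 / 4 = -1.75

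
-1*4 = -4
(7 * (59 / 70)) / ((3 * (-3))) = -59 / 90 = -0.66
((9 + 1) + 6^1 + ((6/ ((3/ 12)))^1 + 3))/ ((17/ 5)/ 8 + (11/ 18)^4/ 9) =203128560/ 2080871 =97.62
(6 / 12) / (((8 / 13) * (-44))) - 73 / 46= -25995 / 16192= -1.61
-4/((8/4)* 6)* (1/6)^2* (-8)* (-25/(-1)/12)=25/162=0.15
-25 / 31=-0.81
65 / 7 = 9.29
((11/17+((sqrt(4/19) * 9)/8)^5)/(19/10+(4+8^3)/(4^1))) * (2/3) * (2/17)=0.00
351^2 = 123201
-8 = -8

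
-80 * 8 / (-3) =640 / 3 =213.33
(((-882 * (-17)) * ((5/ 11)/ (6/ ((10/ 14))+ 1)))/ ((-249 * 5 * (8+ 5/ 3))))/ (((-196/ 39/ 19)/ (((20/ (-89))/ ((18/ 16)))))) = -5038800/ 110753291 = -0.05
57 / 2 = 28.50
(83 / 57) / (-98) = -83 / 5586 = -0.01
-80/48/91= -5/273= -0.02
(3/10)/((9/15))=1/2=0.50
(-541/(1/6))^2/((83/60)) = 7616758.55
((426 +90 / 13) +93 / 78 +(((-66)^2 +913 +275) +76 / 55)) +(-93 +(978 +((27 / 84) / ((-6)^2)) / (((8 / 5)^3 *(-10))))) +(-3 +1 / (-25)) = 2813263233761 / 410009600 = 6861.46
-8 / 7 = -1.14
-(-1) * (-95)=-95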